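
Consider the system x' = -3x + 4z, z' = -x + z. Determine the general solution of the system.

x(t) = -2c_1e^(-t) - 2c_2te^(-t) - 3c_2e^(-t), z(t) = -c_1e^(-t) - c_2te^(-t) - 2c_2e^(-t)

Coefficient matrix A = [[-3, 4], [-1, 1]].
Characteristic polynomial det(A - λI) = λ^2 + 2λ + 1 = 0.
Single eigenvalue λ = -1 with algebraic multiplicity 2.
Eigenvector v = (-2,-1); generalized eigenvector w with (A-λI)w=v is (-3,-2).
General solution: e^(-t)[c_1·v + c_2·(t·v + w)].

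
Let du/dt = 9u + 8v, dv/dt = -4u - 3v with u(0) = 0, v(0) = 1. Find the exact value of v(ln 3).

A = [[9,8],[-4,-3]]; eigenvalues λ = 5, 1.
Eigenvectors: (2,-1) for λ=5, (1,-1) for λ=1.
From the initial condition, c_1 = 1, c_2 = -2.
v(ln 3) = (1)(3^5)(-1) + (-2)(3^1)(-1) = -237.

-237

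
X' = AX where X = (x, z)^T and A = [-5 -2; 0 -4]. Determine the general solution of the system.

Coefficient matrix A = [[-5, -2], [0, -4]].
Characteristic polynomial det(A - λI) = λ^2 + 9λ + 20 = 0.
Eigenvalues λ = -4, -5.
For λ=-4: (A-λI) row 1 is [-1, -2], so an eigenvector is (2, -1).
For λ=-5: (A-λI) row 1 is [0, -2], so an eigenvector is (-1, 0).
General solution: C_1e^(-4t)(2,-1) + C_2e^(-5t)(-1,0).

x(t) = 2C_1e^(-4t) - C_2e^(-5t), z(t) = -C_1e^(-4t)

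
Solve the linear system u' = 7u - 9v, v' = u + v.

u(t) = -3c_1e^(4t) - 3c_2te^(4t) - c_2e^(4t), v(t) = -c_1e^(4t) - c_2te^(4t)

Coefficient matrix A = [[7, -9], [1, 1]].
Characteristic polynomial det(A - λI) = λ^2 - 8λ + 16 = 0.
Single eigenvalue λ = 4 with algebraic multiplicity 2.
Eigenvector v = (-3,-1); generalized eigenvector w with (A-λI)w=v is (-1,0).
General solution: e^(4t)[c_1·v + c_2·(t·v + w)].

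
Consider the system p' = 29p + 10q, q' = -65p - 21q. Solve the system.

p(t) = -c_1e^(4t)sin(5t) + c_1e^(4t)cos(5t) + c_2e^(4t)sin(5t) + c_2e^(4t)cos(5t), q(t) = 2c_1e^(4t)sin(5t) - 3c_1e^(4t)cos(5t) - 3c_2e^(4t)sin(5t) - 2c_2e^(4t)cos(5t)

Coefficient matrix A = [[29, 10], [-65, -21]].
Characteristic polynomial det(A - λI) = λ^2 - 8λ + 41 = 0.
Eigenvalues λ = 4 ± 5i (complex conjugate pair).
For λ=4+5i: an eigenvector is (1,-3) - i(-1,2) = (1 + i, -3 - 2i).
A real fundamental pair from Re and Im of e^((4+5i)t)v: X_1 = e^(4t)(cos(5t)·(1,-3) + sin(5t)·(-1,2)), X_2 = e^(4t)(sin(5t)·(1,-3) - cos(5t)·(-1,2)).
General solution: c_1X_1 + c_2X_2.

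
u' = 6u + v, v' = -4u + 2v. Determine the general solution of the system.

u(t) = K_1e^(4t) + K_2te^(4t) - K_2e^(4t), v(t) = -2K_1e^(4t) - 2K_2te^(4t) + 3K_2e^(4t)

Coefficient matrix A = [[6, 1], [-4, 2]].
Characteristic polynomial det(A - λI) = λ^2 - 8λ + 16 = 0.
Single eigenvalue λ = 4 with algebraic multiplicity 2.
Eigenvector v = (1,-2); generalized eigenvector w with (A-λI)w=v is (-1,3).
General solution: e^(4t)[K_1·v + K_2·(t·v + w)].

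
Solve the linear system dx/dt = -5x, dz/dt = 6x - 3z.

x(t) = K_2e^(-5t), z(t) = -K_1e^(-3t) - 3K_2e^(-5t)

Coefficient matrix A = [[-5, 0], [6, -3]].
Characteristic polynomial det(A - λI) = λ^2 + 8λ + 15 = 0.
Eigenvalues λ = -3, -5.
For λ=-3: (A-λI) row 1 is [-2, 0], so an eigenvector is (0, -1).
For λ=-5: (A-λI) row 2 is [6, 2], so an eigenvector is (1, -3).
General solution: K_1e^(-3t)(0,-1) + K_2e^(-5t)(1,-3).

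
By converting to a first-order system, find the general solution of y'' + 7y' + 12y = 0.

Let x_1 = y, x_2 = y'. Then x_1' = x_2 and x_2' = -12x_1 - 7x_2.
A = [[0,1],[-12,-7]]; det(A-λI) = λ^2 + 7λ + 12.
Eigenvalues λ = -4, -3 with eigenvectors (1,-4), (1,-3).

y(t) = C_1e^(-4t) + C_2e^(-3t)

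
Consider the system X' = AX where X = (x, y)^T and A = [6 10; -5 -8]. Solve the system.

Coefficient matrix A = [[6, 10], [-5, -8]].
Characteristic polynomial det(A - λI) = λ^2 + 2λ + 2 = 0.
Eigenvalues λ = -1 ± i (complex conjugate pair).
For λ=-1+i: an eigenvector is (3,-2) - i(1,-1) = (3 - i, -2 + i).
A real fundamental pair from Re and Im of e^((-1+i)t)v: X_1 = e^(-t)(cos(t)·(3,-2) + sin(t)·(1,-1)), X_2 = e^(-t)(sin(t)·(3,-2) - cos(t)·(1,-1)).
General solution: C_1X_1 + C_2X_2.

x(t) = C_1e^(-t)sin(t) + 3C_1e^(-t)cos(t) + 3C_2e^(-t)sin(t) - C_2e^(-t)cos(t), y(t) = -C_1e^(-t)sin(t) - 2C_1e^(-t)cos(t) - 2C_2e^(-t)sin(t) + C_2e^(-t)cos(t)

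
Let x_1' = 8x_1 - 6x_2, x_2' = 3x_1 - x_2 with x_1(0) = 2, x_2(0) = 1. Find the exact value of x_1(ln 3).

A = [[8,-6],[3,-1]]; eigenvalues λ = 5, 2.
Eigenvectors: (2,1) for λ=5, (1,1) for λ=2.
From the initial condition, c_1 = 1, c_2 = 0.
x_1(ln 3) = (1)(3^5)(2) + (0)(3^2)(1) = 486.

486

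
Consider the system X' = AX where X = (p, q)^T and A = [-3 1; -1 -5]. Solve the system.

p(t) = K_1e^(-4t) + K_2te^(-4t) + K_2e^(-4t), q(t) = -K_1e^(-4t) - K_2te^(-4t)

Coefficient matrix A = [[-3, 1], [-1, -5]].
Characteristic polynomial det(A - λI) = λ^2 + 8λ + 16 = 0.
Single eigenvalue λ = -4 with algebraic multiplicity 2.
Eigenvector v = (1,-1); generalized eigenvector w with (A-λI)w=v is (1,0).
General solution: e^(-4t)[K_1·v + K_2·(t·v + w)].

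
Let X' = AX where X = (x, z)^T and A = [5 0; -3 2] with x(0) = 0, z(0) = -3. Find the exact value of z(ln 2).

A = [[5,0],[-3,2]]; eigenvalues λ = 2, 5.
Eigenvectors: (0,-1) for λ=2, (1,-1) for λ=5.
From the initial condition, c_1 = 3, c_2 = 0.
z(ln 2) = (3)(2^2)(-1) + (0)(2^5)(-1) = -12.

-12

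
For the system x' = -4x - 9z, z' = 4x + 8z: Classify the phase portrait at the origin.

unstable improper node

A = [[-4,-9],[4,8]]; det(A-λI) = λ^2 - 4λ + 4.
repeated λ = 2 with a single eigenvector.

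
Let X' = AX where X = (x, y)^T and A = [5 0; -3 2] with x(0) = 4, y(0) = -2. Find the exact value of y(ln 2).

-120

A = [[5,0],[-3,2]]; eigenvalues λ = 2, 5.
Eigenvectors: (0,-1) for λ=2, (1,-1) for λ=5.
From the initial condition, c_1 = -2, c_2 = 4.
y(ln 2) = (-2)(2^2)(-1) + (4)(2^5)(-1) = -120.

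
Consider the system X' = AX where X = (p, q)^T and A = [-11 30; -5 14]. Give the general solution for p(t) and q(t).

p(t) = 2K_1e^(4t) + 3K_2e^(-t), q(t) = K_1e^(4t) + K_2e^(-t)

Coefficient matrix A = [[-11, 30], [-5, 14]].
Characteristic polynomial det(A - λI) = λ^2 - 3λ - 4 = 0.
Eigenvalues λ = 4, -1.
For λ=4: (A-λI) row 1 is [-15, 30], so an eigenvector is (2, 1).
For λ=-1: (A-λI) row 1 is [-10, 30], so an eigenvector is (3, 1).
General solution: K_1e^(4t)(2,1) + K_2e^(-t)(3,1).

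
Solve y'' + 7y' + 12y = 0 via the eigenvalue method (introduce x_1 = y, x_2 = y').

y(t) = K_1e^(-4t) + K_2e^(-3t)

Let x_1 = y, x_2 = y'. Then x_1' = x_2 and x_2' = -12x_1 - 7x_2.
A = [[0,1],[-12,-7]]; det(A-λI) = λ^2 + 7λ + 12.
Eigenvalues λ = -4, -3 with eigenvectors (1,-4), (1,-3).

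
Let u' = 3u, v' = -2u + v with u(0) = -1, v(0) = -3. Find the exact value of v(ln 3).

A = [[3,0],[-2,1]]; eigenvalues λ = 3, 1.
Eigenvectors: (-1,1) for λ=3, (0,-1) for λ=1.
From the initial condition, c_1 = 1, c_2 = 4.
v(ln 3) = (1)(3^3)(1) + (4)(3^1)(-1) = 15.

15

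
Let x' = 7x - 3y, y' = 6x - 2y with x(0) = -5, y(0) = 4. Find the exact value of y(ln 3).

-1080

A = [[7,-3],[6,-2]]; eigenvalues λ = 1, 4.
Eigenvectors: (1,2) for λ=1, (1,1) for λ=4.
From the initial condition, c_1 = 9, c_2 = -14.
y(ln 3) = (9)(3^1)(2) + (-14)(3^4)(1) = -1080.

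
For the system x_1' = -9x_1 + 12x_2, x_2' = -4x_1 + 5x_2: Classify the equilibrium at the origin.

A = [[-9,12],[-4,5]]; det(A-λI) = λ^2 + 4λ + 3.
λ = -3, -1: both negative.

stable node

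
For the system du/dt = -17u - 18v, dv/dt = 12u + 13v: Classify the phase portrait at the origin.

saddle

A = [[-17,-18],[12,13]]; det(A-λI) = λ^2 + 4λ - 5.
λ = -5, 1: opposite signs.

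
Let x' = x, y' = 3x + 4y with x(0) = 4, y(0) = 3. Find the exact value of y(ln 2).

A = [[1,0],[3,4]]; eigenvalues λ = 1, 4.
Eigenvectors: (-1,1) for λ=1, (0,1) for λ=4.
From the initial condition, c_1 = -4, c_2 = 7.
y(ln 2) = (-4)(2^1)(1) + (7)(2^4)(1) = 104.

104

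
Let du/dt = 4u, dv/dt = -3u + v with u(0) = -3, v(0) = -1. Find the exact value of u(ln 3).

-243

A = [[4,0],[-3,1]]; eigenvalues λ = 4, 1.
Eigenvectors: (-1,1) for λ=4, (0,1) for λ=1.
From the initial condition, c_1 = 3, c_2 = -4.
u(ln 3) = (3)(3^4)(-1) + (-4)(3^1)(0) = -243.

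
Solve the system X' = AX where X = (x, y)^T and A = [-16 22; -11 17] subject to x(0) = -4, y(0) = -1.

x(t) = 2e^(6t) - 6e^(-5t), y(t) = 2e^(6t) - 3e^(-5t)

Coefficient matrix A = [[-16, 22], [-11, 17]].
Characteristic polynomial det(A - λI) = λ^2 - λ - 30 = 0.
Eigenvalues λ = 6, -5.
For λ=6: (A-λI) row 1 is [-22, 22], so an eigenvector is (-1, -1).
For λ=-5: (A-λI) row 1 is [-11, 22], so an eigenvector is (2, 1).
General solution: C_1e^(6t)(-1,-1) + C_2e^(-5t)(2,1).
Applying x(0)=-4, y(0)=-1 gives C_1=-2, C_2=-3.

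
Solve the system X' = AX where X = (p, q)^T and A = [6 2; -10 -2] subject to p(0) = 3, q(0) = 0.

Coefficient matrix A = [[6, 2], [-10, -2]].
Characteristic polynomial det(A - λI) = λ^2 - 4λ + 8 = 0.
Eigenvalues λ = 2 ± 2i (complex conjugate pair).
For λ=2+2i: an eigenvector is (0,-1) - i(-1,2) = (0 + i, -1 - 2i).
A real fundamental pair from Re and Im of e^((2+2i)t)v: X_1 = e^(2t)(cos(2t)·(0,-1) + sin(2t)·(-1,2)), X_2 = e^(2t)(sin(2t)·(0,-1) - cos(2t)·(-1,2)).
General solution: c_1X_1 + c_2X_2.
Applying p(0)=3, q(0)=0 gives c_1=-6, c_2=3.

p(t) = 6e^(2t)sin(2t) + 3e^(2t)cos(2t), q(t) = -15e^(2t)sin(2t)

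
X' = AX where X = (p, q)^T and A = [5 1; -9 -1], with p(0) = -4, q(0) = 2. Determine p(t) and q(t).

Coefficient matrix A = [[5, 1], [-9, -1]].
Characteristic polynomial det(A - λI) = λ^2 - 4λ + 4 = 0.
Single eigenvalue λ = 2 with algebraic multiplicity 2.
Eigenvector v = (-1,3); generalized eigenvector w with (A-λI)w=v is (0,-1).
General solution: e^(2t)[c_1·v + c_2·(t·v + w)].
Applying p(0)=-4, q(0)=2 gives c_1=4, c_2=10.

p(t) = -10te^(2t) - 4e^(2t), q(t) = 30te^(2t) + 2e^(2t)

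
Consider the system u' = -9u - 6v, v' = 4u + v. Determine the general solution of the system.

Coefficient matrix A = [[-9, -6], [4, 1]].
Characteristic polynomial det(A - λI) = λ^2 + 8λ + 15 = 0.
Eigenvalues λ = -5, -3.
For λ=-5: (A-λI) row 1 is [-4, -6], so an eigenvector is (-3, 2).
For λ=-3: (A-λI) row 1 is [-6, -6], so an eigenvector is (1, -1).
General solution: c_1e^(-5t)(-3,2) + c_2e^(-3t)(1,-1).

u(t) = -3c_1e^(-5t) + c_2e^(-3t), v(t) = 2c_1e^(-5t) - c_2e^(-3t)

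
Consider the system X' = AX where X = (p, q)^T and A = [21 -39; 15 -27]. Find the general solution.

p(t) = 2C_1e^(-3t)sin(3t) - 3C_1e^(-3t)cos(3t) - 3C_2e^(-3t)sin(3t) - 2C_2e^(-3t)cos(3t), q(t) = C_1e^(-3t)sin(3t) - 2C_1e^(-3t)cos(3t) - 2C_2e^(-3t)sin(3t) - C_2e^(-3t)cos(3t)

Coefficient matrix A = [[21, -39], [15, -27]].
Characteristic polynomial det(A - λI) = λ^2 + 6λ + 18 = 0.
Eigenvalues λ = -3 ± 3i (complex conjugate pair).
For λ=-3+3i: an eigenvector is (-3,-2) - i(2,1) = (-3 - 2i, -2 - i).
A real fundamental pair from Re and Im of e^((-3+3i)t)v: X_1 = e^(-3t)(cos(3t)·(-3,-2) + sin(3t)·(2,1)), X_2 = e^(-3t)(sin(3t)·(-3,-2) - cos(3t)·(2,1)).
General solution: C_1X_1 + C_2X_2.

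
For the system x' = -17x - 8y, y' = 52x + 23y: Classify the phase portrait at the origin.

unstable spiral

A = [[-17,-8],[52,23]]; det(A-λI) = λ^2 - 6λ + 25.
λ = 3 ± 4i: positive real part.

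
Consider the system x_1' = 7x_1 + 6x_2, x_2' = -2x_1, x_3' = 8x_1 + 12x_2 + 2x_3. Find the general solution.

Coefficient matrix A = [[7, 6, 0], [-2, 0, 0], [8, 12, 2]].
det(A - λI) = 0 gives eigenvalues λ = 3, 2, 4.
For λ=3: eigenvector (-3,2,0).
For λ=2: eigenvector (0,0,1).
For λ=4: eigenvector (-2,1,-2).
General solution: c_1e^(3t)(-3,2,0) + c_2e^(2t)(0,0,1) + c_3e^(4t)(-2,1,-2).

x_1(t) = -3c_1e^(3t) - 2c_3e^(4t), x_2(t) = 2c_1e^(3t) + c_3e^(4t), x_3(t) = c_2e^(2t) - 2c_3e^(4t)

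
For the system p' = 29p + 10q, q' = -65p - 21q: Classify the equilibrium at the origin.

unstable spiral

A = [[29,10],[-65,-21]]; det(A-λI) = λ^2 - 8λ + 41.
λ = 4 ± 5i: positive real part.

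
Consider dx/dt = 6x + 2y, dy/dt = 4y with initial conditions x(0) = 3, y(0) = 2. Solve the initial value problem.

Coefficient matrix A = [[6, 2], [0, 4]].
Characteristic polynomial det(A - λI) = λ^2 - 10λ + 24 = 0.
Eigenvalues λ = 4, 6.
For λ=4: (A-λI) row 1 is [2, 2], so an eigenvector is (-1, 1).
For λ=6: (A-λI) row 1 is [0, 2], so an eigenvector is (-1, 0).
General solution: c_1e^(4t)(-1,1) + c_2e^(6t)(-1,0).
Applying x(0)=3, y(0)=2 gives c_1=2, c_2=-5.

x(t) = 5e^(6t) - 2e^(4t), y(t) = 2e^(4t)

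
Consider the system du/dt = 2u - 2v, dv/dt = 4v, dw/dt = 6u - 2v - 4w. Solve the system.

Coefficient matrix A = [[2, -2, 0], [0, 4, 0], [6, -2, -4]].
det(A - λI) = 0 gives eigenvalues λ = 4, 2, -4.
For λ=4: eigenvector (-1,1,-1).
For λ=2: eigenvector (1,0,1).
For λ=-4: eigenvector (0,0,1).
General solution: K_1e^(4t)(-1,1,-1) + K_2e^(2t)(1,0,1) + K_3e^(-4t)(0,0,1).

u(t) = -K_1e^(4t) + K_2e^(2t), v(t) = K_1e^(4t), w(t) = -K_1e^(4t) + K_2e^(2t) + K_3e^(-4t)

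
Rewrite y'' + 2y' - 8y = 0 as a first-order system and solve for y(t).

Let x_1 = y, x_2 = y'. Then x_1' = x_2 and x_2' = 8x_1 - 2x_2.
A = [[0,1],[8,-2]]; det(A-λI) = λ^2 + 2λ - 8.
Eigenvalues λ = 2, -4 with eigenvectors (1,2), (1,-4).

y(t) = K_1e^(2t) + K_2e^(-4t)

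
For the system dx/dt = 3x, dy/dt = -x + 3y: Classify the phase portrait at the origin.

unstable improper node

A = [[3,0],[-1,3]]; det(A-λI) = λ^2 - 6λ + 9.
repeated λ = 3 with a single eigenvector.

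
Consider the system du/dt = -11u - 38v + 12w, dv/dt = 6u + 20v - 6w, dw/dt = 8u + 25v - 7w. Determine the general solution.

Coefficient matrix A = [[-11, -38, 12], [6, 20, -6], [8, 25, -7]].
det(A - λI) = 0 gives eigenvalues λ = 2, 1, -1.
For λ=2: eigenvector (-2,1,1).
For λ=1: eigenvector (1,0,1).
For λ=-1: eigenvector (-4,2,3).
General solution: K_1e^(2t)(-2,1,1) + K_2e^(t)(1,0,1) + K_3e^(-t)(-4,2,3).

u(t) = -2K_1e^(2t) + K_2e^(t) - 4K_3e^(-t), v(t) = K_1e^(2t) + 2K_3e^(-t), w(t) = K_1e^(2t) + K_2e^(t) + 3K_3e^(-t)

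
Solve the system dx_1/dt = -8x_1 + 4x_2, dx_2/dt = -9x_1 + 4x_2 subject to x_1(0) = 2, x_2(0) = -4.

x_1(t) = -28te^(-2t) + 2e^(-2t), x_2(t) = -42te^(-2t) - 4e^(-2t)

Coefficient matrix A = [[-8, 4], [-9, 4]].
Characteristic polynomial det(A - λI) = λ^2 + 4λ + 4 = 0.
Single eigenvalue λ = -2 with algebraic multiplicity 2.
Eigenvector v = (2,3); generalized eigenvector w with (A-λI)w=v is (1,2).
General solution: e^(-2t)[C_1·v + C_2·(t·v + w)].
Applying x_1(0)=2, x_2(0)=-4 gives C_1=8, C_2=-14.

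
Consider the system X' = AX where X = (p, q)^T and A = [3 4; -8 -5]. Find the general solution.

p(t) = K_1e^(-t)sin(4t) - K_2e^(-t)cos(4t), q(t) = -K_1e^(-t)sin(4t) + K_1e^(-t)cos(4t) + K_2e^(-t)sin(4t) + K_2e^(-t)cos(4t)

Coefficient matrix A = [[3, 4], [-8, -5]].
Characteristic polynomial det(A - λI) = λ^2 + 2λ + 17 = 0.
Eigenvalues λ = -1 ± 4i (complex conjugate pair).
For λ=-1+4i: an eigenvector is (0,1) - i(1,-1) = (0 - i, 1 + i).
A real fundamental pair from Re and Im of e^((-1+4i)t)v: X_1 = e^(-t)(cos(4t)·(0,1) + sin(4t)·(1,-1)), X_2 = e^(-t)(sin(4t)·(0,1) - cos(4t)·(1,-1)).
General solution: K_1X_1 + K_2X_2.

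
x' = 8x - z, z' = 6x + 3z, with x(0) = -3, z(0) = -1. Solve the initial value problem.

x(t) = -8e^(6t) + 5e^(5t), z(t) = -16e^(6t) + 15e^(5t)

Coefficient matrix A = [[8, -1], [6, 3]].
Characteristic polynomial det(A - λI) = λ^2 - 11λ + 30 = 0.
Eigenvalues λ = 6, 5.
For λ=6: (A-λI) row 1 is [2, -1], so an eigenvector is (1, 2).
For λ=5: (A-λI) row 1 is [3, -1], so an eigenvector is (1, 3).
General solution: c_1e^(6t)(1,2) + c_2e^(5t)(1,3).
Applying x(0)=-3, z(0)=-1 gives c_1=-8, c_2=5.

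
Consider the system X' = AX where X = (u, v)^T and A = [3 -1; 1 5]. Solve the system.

u(t) = K_1e^(4t) + K_2te^(4t) - K_2e^(4t), v(t) = -K_1e^(4t) - K_2te^(4t)

Coefficient matrix A = [[3, -1], [1, 5]].
Characteristic polynomial det(A - λI) = λ^2 - 8λ + 16 = 0.
Single eigenvalue λ = 4 with algebraic multiplicity 2.
Eigenvector v = (1,-1); generalized eigenvector w with (A-λI)w=v is (-1,0).
General solution: e^(4t)[K_1·v + K_2·(t·v + w)].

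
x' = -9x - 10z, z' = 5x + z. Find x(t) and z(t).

x(t) = -C_1e^(-4t)sin(5t) - C_1e^(-4t)cos(5t) - C_2e^(-4t)sin(5t) + C_2e^(-4t)cos(5t), z(t) = C_1e^(-4t)cos(5t) + C_2e^(-4t)sin(5t)

Coefficient matrix A = [[-9, -10], [5, 1]].
Characteristic polynomial det(A - λI) = λ^2 + 8λ + 41 = 0.
Eigenvalues λ = -4 ± 5i (complex conjugate pair).
For λ=-4+5i: an eigenvector is (-1,1) - i(-1,0) = (-1 + i, 1).
A real fundamental pair from Re and Im of e^((-4+5i)t)v: X_1 = e^(-4t)(cos(5t)·(-1,1) + sin(5t)·(-1,0)), X_2 = e^(-4t)(sin(5t)·(-1,1) - cos(5t)·(-1,0)).
General solution: C_1X_1 + C_2X_2.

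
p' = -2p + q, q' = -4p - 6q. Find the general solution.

Coefficient matrix A = [[-2, 1], [-4, -6]].
Characteristic polynomial det(A - λI) = λ^2 + 8λ + 16 = 0.
Single eigenvalue λ = -4 with algebraic multiplicity 2.
Eigenvector v = (-1,2); generalized eigenvector w with (A-λI)w=v is (-1,1).
General solution: e^(-4t)[c_1·v + c_2·(t·v + w)].

p(t) = -c_1e^(-4t) - c_2te^(-4t) - c_2e^(-4t), q(t) = 2c_1e^(-4t) + 2c_2te^(-4t) + c_2e^(-4t)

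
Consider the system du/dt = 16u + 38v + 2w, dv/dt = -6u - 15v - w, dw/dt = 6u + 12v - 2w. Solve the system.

Coefficient matrix A = [[16, 38, 2], [-6, -15, -1], [6, 12, -2]].
det(A - λI) = 0 gives eigenvalues λ = 4, -3, -2.
For λ=4: eigenvector (3,-1,1).
For λ=-3: eigenvector (-2,1,0).
For λ=-2: eigenvector (2,-1,1).
General solution: C_1e^(4t)(3,-1,1) + C_2e^(-3t)(-2,1,0) + C_3e^(-2t)(2,-1,1).

u(t) = 3C_1e^(4t) - 2C_2e^(-3t) + 2C_3e^(-2t), v(t) = -C_1e^(4t) + C_2e^(-3t) - C_3e^(-2t), w(t) = C_1e^(4t) + C_3e^(-2t)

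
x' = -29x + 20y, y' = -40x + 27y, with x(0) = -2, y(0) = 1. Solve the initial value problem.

x(t) = 19e^(-t)sin(4t) - 2e^(-t)cos(4t), y(t) = 27e^(-t)sin(4t) + e^(-t)cos(4t)

Coefficient matrix A = [[-29, 20], [-40, 27]].
Characteristic polynomial det(A - λI) = λ^2 + 2λ + 17 = 0.
Eigenvalues λ = -1 ± 4i (complex conjugate pair).
For λ=-1+4i: an eigenvector is (1,1) - i(-2,-3) = (1 + 2i, 1 + 3i).
A real fundamental pair from Re and Im of e^((-1+4i)t)v: X_1 = e^(-t)(cos(4t)·(1,1) + sin(4t)·(-2,-3)), X_2 = e^(-t)(sin(4t)·(1,1) - cos(4t)·(-2,-3)).
General solution: K_1X_1 + K_2X_2.
Applying x(0)=-2, y(0)=1 gives K_1=-8, K_2=3.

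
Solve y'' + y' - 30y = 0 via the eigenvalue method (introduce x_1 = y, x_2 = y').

y(t) = K_1e^(-6t) + K_2e^(5t)

Let x_1 = y, x_2 = y'. Then x_1' = x_2 and x_2' = 30x_1 - x_2.
A = [[0,1],[30,-1]]; det(A-λI) = λ^2 + λ - 30.
Eigenvalues λ = -6, 5 with eigenvectors (1,-6), (1,5).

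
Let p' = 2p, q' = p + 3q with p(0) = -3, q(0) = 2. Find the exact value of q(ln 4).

-16

A = [[2,0],[1,3]]; eigenvalues λ = 3, 2.
Eigenvectors: (0,1) for λ=3, (1,-1) for λ=2.
From the initial condition, c_1 = -1, c_2 = -3.
q(ln 4) = (-1)(4^3)(1) + (-3)(4^2)(-1) = -16.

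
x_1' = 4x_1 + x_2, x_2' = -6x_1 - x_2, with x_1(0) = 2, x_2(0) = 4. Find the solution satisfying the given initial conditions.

Coefficient matrix A = [[4, 1], [-6, -1]].
Characteristic polynomial det(A - λI) = λ^2 - 3λ + 2 = 0.
Eigenvalues λ = 1, 2.
For λ=1: (A-λI) row 1 is [3, 1], so an eigenvector is (1, -3).
For λ=2: (A-λI) row 1 is [2, 1], so an eigenvector is (1, -2).
General solution: K_1e^(t)(1,-3) + K_2e^(2t)(1,-2).
Applying x_1(0)=2, x_2(0)=4 gives K_1=-8, K_2=10.

x_1(t) = 10e^(2t) - 8e^(t), x_2(t) = -20e^(2t) + 24e^(t)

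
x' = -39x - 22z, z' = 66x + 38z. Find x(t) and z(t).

Coefficient matrix A = [[-39, -22], [66, 38]].
Characteristic polynomial det(A - λI) = λ^2 + λ - 30 = 0.
Eigenvalues λ = 5, -6.
For λ=5: (A-λI) row 1 is [-44, -22], so an eigenvector is (1, -2).
For λ=-6: (A-λI) row 1 is [-33, -22], so an eigenvector is (2, -3).
General solution: C_1e^(5t)(1,-2) + C_2e^(-6t)(2,-3).

x(t) = C_1e^(5t) + 2C_2e^(-6t), z(t) = -2C_1e^(5t) - 3C_2e^(-6t)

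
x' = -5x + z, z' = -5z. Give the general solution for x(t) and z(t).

x(t) = -K_1e^(-5t) - K_2te^(-5t) - 2K_2e^(-5t), z(t) = -K_2e^(-5t)

Coefficient matrix A = [[-5, 1], [0, -5]].
Characteristic polynomial det(A - λI) = λ^2 + 10λ + 25 = 0.
Single eigenvalue λ = -5 with algebraic multiplicity 2.
Eigenvector v = (-1,0); generalized eigenvector w with (A-λI)w=v is (-2,-1).
General solution: e^(-5t)[K_1·v + K_2·(t·v + w)].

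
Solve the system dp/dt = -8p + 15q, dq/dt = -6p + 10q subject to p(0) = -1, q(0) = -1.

Coefficient matrix A = [[-8, 15], [-6, 10]].
Characteristic polynomial det(A - λI) = λ^2 - 2λ + 10 = 0.
Eigenvalues λ = 1 ± 3i (complex conjugate pair).
For λ=1+3i: an eigenvector is (2,1) - i(-1,-1) = (2 + i, 1 + i).
A real fundamental pair from Re and Im of e^((1+3i)t)v: X_1 = e^(t)(cos(3t)·(2,1) + sin(3t)·(-1,-1)), X_2 = e^(t)(sin(3t)·(2,1) - cos(3t)·(-1,-1)).
General solution: C_1X_1 + C_2X_2.
Applying p(0)=-1, q(0)=-1 gives C_1=0, C_2=-1.

p(t) = -2e^(t)sin(3t) - e^(t)cos(3t), q(t) = -e^(t)sin(3t) - e^(t)cos(3t)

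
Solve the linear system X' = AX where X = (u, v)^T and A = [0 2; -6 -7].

Coefficient matrix A = [[0, 2], [-6, -7]].
Characteristic polynomial det(A - λI) = λ^2 + 7λ + 12 = 0.
Eigenvalues λ = -3, -4.
For λ=-3: (A-λI) row 1 is [3, 2], so an eigenvector is (-2, 3).
For λ=-4: (A-λI) row 1 is [4, 2], so an eigenvector is (1, -2).
General solution: K_1e^(-3t)(-2,3) + K_2e^(-4t)(1,-2).

u(t) = -2K_1e^(-3t) + K_2e^(-4t), v(t) = 3K_1e^(-3t) - 2K_2e^(-4t)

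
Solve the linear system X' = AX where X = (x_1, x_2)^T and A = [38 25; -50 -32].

x_1(t) = 2C_1e^(3t)sin(5t) + C_1e^(3t)cos(5t) + C_2e^(3t)sin(5t) - 2C_2e^(3t)cos(5t), x_2(t) = -3C_1e^(3t)sin(5t) - C_1e^(3t)cos(5t) - C_2e^(3t)sin(5t) + 3C_2e^(3t)cos(5t)

Coefficient matrix A = [[38, 25], [-50, -32]].
Characteristic polynomial det(A - λI) = λ^2 - 6λ + 34 = 0.
Eigenvalues λ = 3 ± 5i (complex conjugate pair).
For λ=3+5i: an eigenvector is (1,-1) - i(2,-3) = (1 - 2i, -1 + 3i).
A real fundamental pair from Re and Im of e^((3+5i)t)v: X_1 = e^(3t)(cos(5t)·(1,-1) + sin(5t)·(2,-3)), X_2 = e^(3t)(sin(5t)·(1,-1) - cos(5t)·(2,-3)).
General solution: C_1X_1 + C_2X_2.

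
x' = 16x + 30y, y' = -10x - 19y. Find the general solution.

x(t) = -3c_1e^(-4t) - 2c_2e^(t), y(t) = 2c_1e^(-4t) + c_2e^(t)

Coefficient matrix A = [[16, 30], [-10, -19]].
Characteristic polynomial det(A - λI) = λ^2 + 3λ - 4 = 0.
Eigenvalues λ = -4, 1.
For λ=-4: (A-λI) row 1 is [20, 30], so an eigenvector is (-3, 2).
For λ=1: (A-λI) row 1 is [15, 30], so an eigenvector is (-2, 1).
General solution: c_1e^(-4t)(-3,2) + c_2e^(t)(-2,1).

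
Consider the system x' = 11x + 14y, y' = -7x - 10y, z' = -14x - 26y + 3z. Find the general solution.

x(t) = -2K_1e^(4t) - K_2e^(-3t), y(t) = K_1e^(4t) + K_2e^(-3t), z(t) = 2K_1e^(4t) + 2K_2e^(-3t) + K_3e^(3t)

Coefficient matrix A = [[11, 14, 0], [-7, -10, 0], [-14, -26, 3]].
det(A - λI) = 0 gives eigenvalues λ = 4, -3, 3.
For λ=4: eigenvector (-2,1,2).
For λ=-3: eigenvector (-1,1,2).
For λ=3: eigenvector (0,0,1).
General solution: K_1e^(4t)(-2,1,2) + K_2e^(-3t)(-1,1,2) + K_3e^(3t)(0,0,1).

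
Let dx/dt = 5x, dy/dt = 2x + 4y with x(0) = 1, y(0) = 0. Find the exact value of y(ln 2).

32

A = [[5,0],[2,4]]; eigenvalues λ = 5, 4.
Eigenvectors: (1,2) for λ=5, (0,-1) for λ=4.
From the initial condition, c_1 = 1, c_2 = 2.
y(ln 2) = (1)(2^5)(2) + (2)(2^4)(-1) = 32.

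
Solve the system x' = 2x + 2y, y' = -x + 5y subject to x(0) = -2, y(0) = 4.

x(t) = 10e^(4t) - 12e^(3t), y(t) = 10e^(4t) - 6e^(3t)

Coefficient matrix A = [[2, 2], [-1, 5]].
Characteristic polynomial det(A - λI) = λ^2 - 7λ + 12 = 0.
Eigenvalues λ = 4, 3.
For λ=4: (A-λI) row 1 is [-2, 2], so an eigenvector is (-1, -1).
For λ=3: (A-λI) row 1 is [-1, 2], so an eigenvector is (2, 1).
General solution: c_1e^(4t)(-1,-1) + c_2e^(3t)(2,1).
Applying x(0)=-2, y(0)=4 gives c_1=-10, c_2=-6.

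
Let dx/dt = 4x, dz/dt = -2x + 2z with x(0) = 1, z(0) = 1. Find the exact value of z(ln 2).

-8

A = [[4,0],[-2,2]]; eigenvalues λ = 2, 4.
Eigenvectors: (0,-1) for λ=2, (-1,1) for λ=4.
From the initial condition, c_1 = -2, c_2 = -1.
z(ln 2) = (-2)(2^2)(-1) + (-1)(2^4)(1) = -8.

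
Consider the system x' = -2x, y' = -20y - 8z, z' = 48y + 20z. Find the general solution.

Coefficient matrix A = [[-2, 0, 0], [0, -20, -8], [0, 48, 20]].
det(A - λI) = 0 gives eigenvalues λ = -2, -4, 4.
For λ=-2: eigenvector (1,0,0).
For λ=-4: eigenvector (0,1,-2).
For λ=4: eigenvector (0,-1,3).
General solution: c_1e^(-2t)(1,0,0) + c_2e^(-4t)(0,1,-2) + c_3e^(4t)(0,-1,3).

x(t) = c_1e^(-2t), y(t) = c_2e^(-4t) - c_3e^(4t), z(t) = -2c_2e^(-4t) + 3c_3e^(4t)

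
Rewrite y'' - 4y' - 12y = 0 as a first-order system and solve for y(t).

y(t) = C_1e^(-2t) + C_2e^(6t)

Let x_1 = y, x_2 = y'. Then x_1' = x_2 and x_2' = 12x_1 + 4x_2.
A = [[0,1],[12,4]]; det(A-λI) = λ^2 - 4λ - 12.
Eigenvalues λ = -2, 6 with eigenvectors (1,-2), (1,6).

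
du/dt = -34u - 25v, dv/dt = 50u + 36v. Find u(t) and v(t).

Coefficient matrix A = [[-34, -25], [50, 36]].
Characteristic polynomial det(A - λI) = λ^2 - 2λ + 26 = 0.
Eigenvalues λ = 1 ± 5i (complex conjugate pair).
For λ=1+5i: an eigenvector is (-2,3) - i(-1,1) = (-2 + i, 3 - i).
A real fundamental pair from Re and Im of e^((1+5i)t)v: X_1 = e^(t)(cos(5t)·(-2,3) + sin(5t)·(-1,1)), X_2 = e^(t)(sin(5t)·(-2,3) - cos(5t)·(-1,1)).
General solution: c_1X_1 + c_2X_2.

u(t) = -c_1e^(t)sin(5t) - 2c_1e^(t)cos(5t) - 2c_2e^(t)sin(5t) + c_2e^(t)cos(5t), v(t) = c_1e^(t)sin(5t) + 3c_1e^(t)cos(5t) + 3c_2e^(t)sin(5t) - c_2e^(t)cos(5t)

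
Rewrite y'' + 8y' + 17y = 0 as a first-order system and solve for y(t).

Let x_1 = y, x_2 = y'. Then x_1' = x_2 and x_2' = -17x_1 - 8x_2.
A = [[0,1],[-17,-8]]; det(A-λI) = λ^2 + 8λ + 17.
Eigenvalues λ = -4 ± i.

y(t) = K_1e^(-4t)cos(t) + K_2e^(-4t)sin(t)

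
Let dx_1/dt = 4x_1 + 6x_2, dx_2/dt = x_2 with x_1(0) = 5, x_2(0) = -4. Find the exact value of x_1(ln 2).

-32

A = [[4,6],[0,1]]; eigenvalues λ = 1, 4.
Eigenvectors: (-2,1) for λ=1, (-1,0) for λ=4.
From the initial condition, c_1 = -4, c_2 = 3.
x_1(ln 2) = (-4)(2^1)(-2) + (3)(2^4)(-1) = -32.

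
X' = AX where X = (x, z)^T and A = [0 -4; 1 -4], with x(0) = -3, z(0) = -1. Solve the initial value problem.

Coefficient matrix A = [[0, -4], [1, -4]].
Characteristic polynomial det(A - λI) = λ^2 + 4λ + 4 = 0.
Single eigenvalue λ = -2 with algebraic multiplicity 2.
Eigenvector v = (-2,-1); generalized eigenvector w with (A-λI)w=v is (-1,0).
General solution: e^(-2t)[c_1·v + c_2·(t·v + w)].
Applying x(0)=-3, z(0)=-1 gives c_1=1, c_2=1.

x(t) = -2te^(-2t) - 3e^(-2t), z(t) = -te^(-2t) - e^(-2t)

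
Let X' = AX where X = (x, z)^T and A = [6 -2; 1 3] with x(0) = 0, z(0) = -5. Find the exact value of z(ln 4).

A = [[6,-2],[1,3]]; eigenvalues λ = 4, 5.
Eigenvectors: (1,1) for λ=4, (-2,-1) for λ=5.
From the initial condition, c_1 = -10, c_2 = -5.
z(ln 4) = (-10)(4^4)(1) + (-5)(4^5)(-1) = 2560.

2560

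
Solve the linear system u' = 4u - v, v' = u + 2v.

Coefficient matrix A = [[4, -1], [1, 2]].
Characteristic polynomial det(A - λI) = λ^2 - 6λ + 9 = 0.
Single eigenvalue λ = 3 with algebraic multiplicity 2.
Eigenvector v = (-1,-1); generalized eigenvector w with (A-λI)w=v is (-2,-1).
General solution: e^(3t)[c_1·v + c_2·(t·v + w)].

u(t) = -c_1e^(3t) - c_2te^(3t) - 2c_2e^(3t), v(t) = -c_1e^(3t) - c_2te^(3t) - c_2e^(3t)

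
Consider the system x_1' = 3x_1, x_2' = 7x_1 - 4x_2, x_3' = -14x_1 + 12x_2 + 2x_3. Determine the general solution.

Coefficient matrix A = [[3, 0, 0], [7, -4, 0], [-14, 12, 2]].
det(A - λI) = 0 gives eigenvalues λ = -4, 3, 2.
For λ=-4: eigenvector (0,-1,2).
For λ=3: eigenvector (1,1,-2).
For λ=2: eigenvector (0,0,1).
General solution: c_1e^(-4t)(0,-1,2) + c_2e^(3t)(1,1,-2) + c_3e^(2t)(0,0,1).

x_1(t) = c_2e^(3t), x_2(t) = -c_1e^(-4t) + c_2e^(3t), x_3(t) = 2c_1e^(-4t) - 2c_2e^(3t) + c_3e^(2t)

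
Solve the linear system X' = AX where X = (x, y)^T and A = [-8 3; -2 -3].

Coefficient matrix A = [[-8, 3], [-2, -3]].
Characteristic polynomial det(A - λI) = λ^2 + 11λ + 30 = 0.
Eigenvalues λ = -5, -6.
For λ=-5: (A-λI) row 1 is [-3, 3], so an eigenvector is (1, 1).
For λ=-6: (A-λI) row 1 is [-2, 3], so an eigenvector is (3, 2).
General solution: c_1e^(-5t)(1,1) + c_2e^(-6t)(3,2).

x(t) = c_1e^(-5t) + 3c_2e^(-6t), y(t) = c_1e^(-5t) + 2c_2e^(-6t)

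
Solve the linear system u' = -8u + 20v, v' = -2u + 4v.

u(t) = 3c_1e^(-2t)sin(2t) - c_1e^(-2t)cos(2t) - c_2e^(-2t)sin(2t) - 3c_2e^(-2t)cos(2t), v(t) = c_1e^(-2t)sin(2t) - c_2e^(-2t)cos(2t)

Coefficient matrix A = [[-8, 20], [-2, 4]].
Characteristic polynomial det(A - λI) = λ^2 + 4λ + 8 = 0.
Eigenvalues λ = -2 ± 2i (complex conjugate pair).
For λ=-2+2i: an eigenvector is (-1,0) - i(3,1) = (-1 - 3i, 0 - i).
A real fundamental pair from Re and Im of e^((-2+2i)t)v: X_1 = e^(-2t)(cos(2t)·(-1,0) + sin(2t)·(3,1)), X_2 = e^(-2t)(sin(2t)·(-1,0) - cos(2t)·(3,1)).
General solution: c_1X_1 + c_2X_2.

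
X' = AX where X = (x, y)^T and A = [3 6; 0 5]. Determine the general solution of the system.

x(t) = -c_1e^(3t) - 3c_2e^(5t), y(t) = -c_2e^(5t)

Coefficient matrix A = [[3, 6], [0, 5]].
Characteristic polynomial det(A - λI) = λ^2 - 8λ + 15 = 0.
Eigenvalues λ = 3, 5.
For λ=3: (A-λI) row 1 is [0, 6], so an eigenvector is (-1, 0).
For λ=5: (A-λI) row 1 is [-2, 6], so an eigenvector is (-3, -1).
General solution: c_1e^(3t)(-1,0) + c_2e^(5t)(-3,-1).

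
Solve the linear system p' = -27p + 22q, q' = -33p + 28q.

Coefficient matrix A = [[-27, 22], [-33, 28]].
Characteristic polynomial det(A - λI) = λ^2 - λ - 30 = 0.
Eigenvalues λ = -5, 6.
For λ=-5: (A-λI) row 1 is [-22, 22], so an eigenvector is (1, 1).
For λ=6: (A-λI) row 1 is [-33, 22], so an eigenvector is (2, 3).
General solution: C_1e^(-5t)(1,1) + C_2e^(6t)(2,3).

p(t) = C_1e^(-5t) + 2C_2e^(6t), q(t) = C_1e^(-5t) + 3C_2e^(6t)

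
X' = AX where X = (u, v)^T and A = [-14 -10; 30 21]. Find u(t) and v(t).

u(t) = -C_1e^(6t) + 2C_2e^(t), v(t) = 2C_1e^(6t) - 3C_2e^(t)

Coefficient matrix A = [[-14, -10], [30, 21]].
Characteristic polynomial det(A - λI) = λ^2 - 7λ + 6 = 0.
Eigenvalues λ = 6, 1.
For λ=6: (A-λI) row 1 is [-20, -10], so an eigenvector is (-1, 2).
For λ=1: (A-λI) row 1 is [-15, -10], so an eigenvector is (2, -3).
General solution: C_1e^(6t)(-1,2) + C_2e^(t)(2,-3).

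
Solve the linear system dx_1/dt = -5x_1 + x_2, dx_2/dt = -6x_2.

x_1(t) = -K_1e^(-5t) + K_2e^(-6t), x_2(t) = -K_2e^(-6t)

Coefficient matrix A = [[-5, 1], [0, -6]].
Characteristic polynomial det(A - λI) = λ^2 + 11λ + 30 = 0.
Eigenvalues λ = -5, -6.
For λ=-5: (A-λI) row 1 is [0, 1], so an eigenvector is (-1, 0).
For λ=-6: (A-λI) row 1 is [1, 1], so an eigenvector is (1, -1).
General solution: K_1e^(-5t)(-1,0) + K_2e^(-6t)(1,-1).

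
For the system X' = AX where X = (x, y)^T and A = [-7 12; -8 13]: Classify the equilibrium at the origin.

A = [[-7,12],[-8,13]]; det(A-λI) = λ^2 - 6λ + 5.
λ = 5, 1: both positive.

unstable node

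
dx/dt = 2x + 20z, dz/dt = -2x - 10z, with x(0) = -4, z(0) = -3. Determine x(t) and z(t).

Coefficient matrix A = [[2, 20], [-2, -10]].
Characteristic polynomial det(A - λI) = λ^2 + 8λ + 20 = 0.
Eigenvalues λ = -4 ± 2i (complex conjugate pair).
For λ=-4+2i: an eigenvector is (3,-1) - i(-1,0) = (3 + i, -1).
A real fundamental pair from Re and Im of e^((-4+2i)t)v: X_1 = e^(-4t)(cos(2t)·(3,-1) + sin(2t)·(-1,0)), X_2 = e^(-4t)(sin(2t)·(3,-1) - cos(2t)·(-1,0)).
General solution: K_1X_1 + K_2X_2.
Applying x(0)=-4, z(0)=-3 gives K_1=3, K_2=-13.

x(t) = -42e^(-4t)sin(2t) - 4e^(-4t)cos(2t), z(t) = 13e^(-4t)sin(2t) - 3e^(-4t)cos(2t)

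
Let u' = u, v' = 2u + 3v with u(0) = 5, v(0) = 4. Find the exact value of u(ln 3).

A = [[1,0],[2,3]]; eigenvalues λ = 3, 1.
Eigenvectors: (0,-1) for λ=3, (-1,1) for λ=1.
From the initial condition, c_1 = -9, c_2 = -5.
u(ln 3) = (-9)(3^3)(0) + (-5)(3^1)(-1) = 15.

15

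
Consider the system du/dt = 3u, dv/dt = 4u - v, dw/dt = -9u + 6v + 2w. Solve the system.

u(t) = K_1e^(3t), v(t) = K_1e^(3t) + K_3e^(-t), w(t) = -3K_1e^(3t) + K_2e^(2t) - 2K_3e^(-t)

Coefficient matrix A = [[3, 0, 0], [4, -1, 0], [-9, 6, 2]].
det(A - λI) = 0 gives eigenvalues λ = 3, 2, -1.
For λ=3: eigenvector (1,1,-3).
For λ=2: eigenvector (0,0,1).
For λ=-1: eigenvector (0,1,-2).
General solution: K_1e^(3t)(1,1,-3) + K_2e^(2t)(0,0,1) + K_3e^(-t)(0,1,-2).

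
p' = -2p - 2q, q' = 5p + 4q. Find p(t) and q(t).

p(t) = -K_1e^(t)sin(t) + K_1e^(t)cos(t) + K_2e^(t)sin(t) + K_2e^(t)cos(t), q(t) = 2K_1e^(t)sin(t) - K_1e^(t)cos(t) - K_2e^(t)sin(t) - 2K_2e^(t)cos(t)

Coefficient matrix A = [[-2, -2], [5, 4]].
Characteristic polynomial det(A - λI) = λ^2 - 2λ + 2 = 0.
Eigenvalues λ = 1 ± i (complex conjugate pair).
For λ=1+i: an eigenvector is (1,-1) - i(-1,2) = (1 + i, -1 - 2i).
A real fundamental pair from Re and Im of e^((1+i)t)v: X_1 = e^(t)(cos(t)·(1,-1) + sin(t)·(-1,2)), X_2 = e^(t)(sin(t)·(1,-1) - cos(t)·(-1,2)).
General solution: K_1X_1 + K_2X_2.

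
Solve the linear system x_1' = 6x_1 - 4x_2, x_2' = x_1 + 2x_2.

x_1(t) = -2C_1e^(4t) - 2C_2te^(4t) - C_2e^(4t), x_2(t) = -C_1e^(4t) - C_2te^(4t)

Coefficient matrix A = [[6, -4], [1, 2]].
Characteristic polynomial det(A - λI) = λ^2 - 8λ + 16 = 0.
Single eigenvalue λ = 4 with algebraic multiplicity 2.
Eigenvector v = (-2,-1); generalized eigenvector w with (A-λI)w=v is (-1,0).
General solution: e^(4t)[C_1·v + C_2·(t·v + w)].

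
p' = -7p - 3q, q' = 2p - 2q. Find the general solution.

p(t) = K_1e^(-4t) - 3K_2e^(-5t), q(t) = -K_1e^(-4t) + 2K_2e^(-5t)

Coefficient matrix A = [[-7, -3], [2, -2]].
Characteristic polynomial det(A - λI) = λ^2 + 9λ + 20 = 0.
Eigenvalues λ = -4, -5.
For λ=-4: (A-λI) row 1 is [-3, -3], so an eigenvector is (1, -1).
For λ=-5: (A-λI) row 1 is [-2, -3], so an eigenvector is (-3, 2).
General solution: K_1e^(-4t)(1,-1) + K_2e^(-5t)(-3,2).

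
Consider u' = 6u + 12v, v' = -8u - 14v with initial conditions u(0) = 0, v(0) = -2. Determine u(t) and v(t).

u(t) = -6e^(-2t) + 6e^(-6t), v(t) = 4e^(-2t) - 6e^(-6t)

Coefficient matrix A = [[6, 12], [-8, -14]].
Characteristic polynomial det(A - λI) = λ^2 + 8λ + 12 = 0.
Eigenvalues λ = -6, -2.
For λ=-6: (A-λI) row 1 is [12, 12], so an eigenvector is (-1, 1).
For λ=-2: (A-λI) row 1 is [8, 12], so an eigenvector is (-3, 2).
General solution: C_1e^(-6t)(-1,1) + C_2e^(-2t)(-3,2).
Applying u(0)=0, v(0)=-2 gives C_1=-6, C_2=2.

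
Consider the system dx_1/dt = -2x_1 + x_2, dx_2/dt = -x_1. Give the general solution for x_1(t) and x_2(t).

x_1(t) = -c_1e^(-t) - c_2te^(-t) + c_2e^(-t), x_2(t) = -c_1e^(-t) - c_2te^(-t)

Coefficient matrix A = [[-2, 1], [-1, 0]].
Characteristic polynomial det(A - λI) = λ^2 + 2λ + 1 = 0.
Single eigenvalue λ = -1 with algebraic multiplicity 2.
Eigenvector v = (-1,-1); generalized eigenvector w with (A-λI)w=v is (1,0).
General solution: e^(-t)[c_1·v + c_2·(t·v + w)].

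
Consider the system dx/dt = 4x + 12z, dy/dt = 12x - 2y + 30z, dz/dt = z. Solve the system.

Coefficient matrix A = [[4, 0, 12], [12, -2, 30], [0, 0, 1]].
det(A - λI) = 0 gives eigenvalues λ = -2, 4, 1.
For λ=-2: eigenvector (0,-1,0).
For λ=4: eigenvector (1,2,0).
For λ=1: eigenvector (-4,-6,1).
General solution: c_1e^(-2t)(0,-1,0) + c_2e^(4t)(1,2,0) + c_3e^(t)(-4,-6,1).

x(t) = c_2e^(4t) - 4c_3e^(t), y(t) = -c_1e^(-2t) + 2c_2e^(4t) - 6c_3e^(t), z(t) = c_3e^(t)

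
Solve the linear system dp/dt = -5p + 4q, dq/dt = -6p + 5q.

p(t) = -K_1e^(-t) + 2K_2e^(t), q(t) = -K_1e^(-t) + 3K_2e^(t)

Coefficient matrix A = [[-5, 4], [-6, 5]].
Characteristic polynomial det(A - λI) = λ^2 - 1 = 0.
Eigenvalues λ = -1, 1.
For λ=-1: (A-λI) row 1 is [-4, 4], so an eigenvector is (-1, -1).
For λ=1: (A-λI) row 1 is [-6, 4], so an eigenvector is (2, 3).
General solution: K_1e^(-t)(-1,-1) + K_2e^(t)(2,3).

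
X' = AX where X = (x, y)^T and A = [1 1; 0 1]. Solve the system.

Coefficient matrix A = [[1, 1], [0, 1]].
Characteristic polynomial det(A - λI) = λ^2 - 2λ + 1 = 0.
Single eigenvalue λ = 1 with algebraic multiplicity 2.
Eigenvector v = (-1,0); generalized eigenvector w with (A-λI)w=v is (2,-1).
General solution: e^(t)[c_1·v + c_2·(t·v + w)].

x(t) = -c_1e^(t) - c_2te^(t) + 2c_2e^(t), y(t) = -c_2e^(t)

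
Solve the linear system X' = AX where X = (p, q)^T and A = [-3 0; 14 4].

Coefficient matrix A = [[-3, 0], [14, 4]].
Characteristic polynomial det(A - λI) = λ^2 - λ - 12 = 0.
Eigenvalues λ = 4, -3.
For λ=4: (A-λI) row 1 is [-7, 0], so an eigenvector is (0, -1).
For λ=-3: (A-λI) row 2 is [14, 7], so an eigenvector is (1, -2).
General solution: C_1e^(4t)(0,-1) + C_2e^(-3t)(1,-2).

p(t) = C_2e^(-3t), q(t) = -C_1e^(4t) - 2C_2e^(-3t)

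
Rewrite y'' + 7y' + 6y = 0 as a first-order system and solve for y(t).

Let x_1 = y, x_2 = y'. Then x_1' = x_2 and x_2' = -6x_1 - 7x_2.
A = [[0,1],[-6,-7]]; det(A-λI) = λ^2 + 7λ + 6.
Eigenvalues λ = -6, -1 with eigenvectors (1,-6), (1,-1).

y(t) = c_1e^(-6t) + c_2e^(-t)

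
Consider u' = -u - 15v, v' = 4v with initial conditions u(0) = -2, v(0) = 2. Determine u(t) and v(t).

u(t) = -6e^(4t) + 4e^(-t), v(t) = 2e^(4t)

Coefficient matrix A = [[-1, -15], [0, 4]].
Characteristic polynomial det(A - λI) = λ^2 - 3λ - 4 = 0.
Eigenvalues λ = 4, -1.
For λ=4: (A-λI) row 1 is [-5, -15], so an eigenvector is (-3, 1).
For λ=-1: (A-λI) row 1 is [0, -15], so an eigenvector is (-1, 0).
General solution: K_1e^(4t)(-3,1) + K_2e^(-t)(-1,0).
Applying u(0)=-2, v(0)=2 gives K_1=2, K_2=-4.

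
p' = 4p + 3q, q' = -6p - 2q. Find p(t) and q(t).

Coefficient matrix A = [[4, 3], [-6, -2]].
Characteristic polynomial det(A - λI) = λ^2 - 2λ + 10 = 0.
Eigenvalues λ = 1 ± 3i (complex conjugate pair).
For λ=1+3i: an eigenvector is (0,-1) - i(-1,1) = (0 + i, -1 - i).
A real fundamental pair from Re and Im of e^((1+3i)t)v: X_1 = e^(t)(cos(3t)·(0,-1) + sin(3t)·(-1,1)), X_2 = e^(t)(sin(3t)·(0,-1) - cos(3t)·(-1,1)).
General solution: K_1X_1 + K_2X_2.

p(t) = -K_1e^(t)sin(3t) + K_2e^(t)cos(3t), q(t) = K_1e^(t)sin(3t) - K_1e^(t)cos(3t) - K_2e^(t)sin(3t) - K_2e^(t)cos(3t)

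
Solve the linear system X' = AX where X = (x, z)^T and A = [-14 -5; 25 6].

Coefficient matrix A = [[-14, -5], [25, 6]].
Characteristic polynomial det(A - λI) = λ^2 + 8λ + 41 = 0.
Eigenvalues λ = -4 ± 5i (complex conjugate pair).
For λ=-4+5i: an eigenvector is (-1,2) - i(0,-1) = (-1, 2 + i).
A real fundamental pair from Re and Im of e^((-4+5i)t)v: X_1 = e^(-4t)(cos(5t)·(-1,2) + sin(5t)·(0,-1)), X_2 = e^(-4t)(sin(5t)·(-1,2) - cos(5t)·(0,-1)).
General solution: c_1X_1 + c_2X_2.

x(t) = -c_1e^(-4t)cos(5t) - c_2e^(-4t)sin(5t), z(t) = -c_1e^(-4t)sin(5t) + 2c_1e^(-4t)cos(5t) + 2c_2e^(-4t)sin(5t) + c_2e^(-4t)cos(5t)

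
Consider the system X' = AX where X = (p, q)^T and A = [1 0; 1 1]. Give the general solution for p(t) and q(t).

p(t) = -c_2e^(t), q(t) = -c_1e^(t) - c_2te^(t) + 3c_2e^(t)

Coefficient matrix A = [[1, 0], [1, 1]].
Characteristic polynomial det(A - λI) = λ^2 - 2λ + 1 = 0.
Single eigenvalue λ = 1 with algebraic multiplicity 2.
Eigenvector v = (0,-1); generalized eigenvector w with (A-λI)w=v is (-1,3).
General solution: e^(t)[c_1·v + c_2·(t·v + w)].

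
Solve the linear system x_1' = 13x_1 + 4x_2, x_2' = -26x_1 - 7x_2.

Coefficient matrix A = [[13, 4], [-26, -7]].
Characteristic polynomial det(A - λI) = λ^2 - 6λ + 13 = 0.
Eigenvalues λ = 3 ± 2i (complex conjugate pair).
For λ=3+2i: an eigenvector is (1,-3) - i(-1,2) = (1 + i, -3 - 2i).
A real fundamental pair from Re and Im of e^((3+2i)t)v: X_1 = e^(3t)(cos(2t)·(1,-3) + sin(2t)·(-1,2)), X_2 = e^(3t)(sin(2t)·(1,-3) - cos(2t)·(-1,2)).
General solution: C_1X_1 + C_2X_2.

x_1(t) = -C_1e^(3t)sin(2t) + C_1e^(3t)cos(2t) + C_2e^(3t)sin(2t) + C_2e^(3t)cos(2t), x_2(t) = 2C_1e^(3t)sin(2t) - 3C_1e^(3t)cos(2t) - 3C_2e^(3t)sin(2t) - 2C_2e^(3t)cos(2t)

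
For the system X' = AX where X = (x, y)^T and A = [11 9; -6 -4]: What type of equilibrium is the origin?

unstable node

A = [[11,9],[-6,-4]]; det(A-λI) = λ^2 - 7λ + 10.
λ = 2, 5: both positive.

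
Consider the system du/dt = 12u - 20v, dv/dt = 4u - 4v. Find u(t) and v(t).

Coefficient matrix A = [[12, -20], [4, -4]].
Characteristic polynomial det(A - λI) = λ^2 - 8λ + 32 = 0.
Eigenvalues λ = 4 ± 4i (complex conjugate pair).
For λ=4+4i: an eigenvector is (-2,-1) - i(1,0) = (-2 - i, -1).
A real fundamental pair from Re and Im of e^((4+4i)t)v: X_1 = e^(4t)(cos(4t)·(-2,-1) + sin(4t)·(1,0)), X_2 = e^(4t)(sin(4t)·(-2,-1) - cos(4t)·(1,0)).
General solution: c_1X_1 + c_2X_2.

u(t) = c_1e^(4t)sin(4t) - 2c_1e^(4t)cos(4t) - 2c_2e^(4t)sin(4t) - c_2e^(4t)cos(4t), v(t) = -c_1e^(4t)cos(4t) - c_2e^(4t)sin(4t)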